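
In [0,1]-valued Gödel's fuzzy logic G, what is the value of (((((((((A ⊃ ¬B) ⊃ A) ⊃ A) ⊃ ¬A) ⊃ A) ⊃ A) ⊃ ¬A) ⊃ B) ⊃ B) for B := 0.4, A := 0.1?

0.40

¬B: Gödel ¬ of 0.4 = 0 (operand ≠ 0)
(A ⊃ ¬B): 0.1 > 0, so result = 0
((A ⊃ ¬B) ⊃ A): 0 ≤ 0.1, so result = 1
(((A ⊃ ¬B) ⊃ A) ⊃ A): 1 > 0.1, so result = 0.1
¬A: Gödel ¬ of 0.1 = 0 (operand ≠ 0)
((((A ⊃ ¬B) ⊃ A) ⊃ A) ⊃ ¬A): 0.1 > 0, so result = 0
(((((A ⊃ ¬B) ⊃ A) ⊃ A) ⊃ ¬A) ⊃ A): 0 ≤ 0.1, so result = 1
((((((A ⊃ ¬B) ⊃ A) ⊃ A) ⊃ ¬A) ⊃ A) ⊃ A): 1 > 0.1, so result = 0.1
¬A: Gödel ¬ of 0.1 = 0 (operand ≠ 0)
(((((((A ⊃ ¬B) ⊃ A) ⊃ A) ⊃ ¬A) ⊃ A) ⊃ A) ⊃ ¬A): 0.1 > 0, so result = 0
((((((((A ⊃ ¬B) ⊃ A) ⊃ A) ⊃ ¬A) ⊃ A) ⊃ A) ⊃ ¬A) ⊃ B): 0 ≤ 0.4, so result = 1
(((((((((A ⊃ ¬B) ⊃ A) ⊃ A) ⊃ ¬A) ⊃ A) ⊃ A) ⊃ ¬A) ⊃ B) ⊃ B): 1 > 0.4, so result = 0.4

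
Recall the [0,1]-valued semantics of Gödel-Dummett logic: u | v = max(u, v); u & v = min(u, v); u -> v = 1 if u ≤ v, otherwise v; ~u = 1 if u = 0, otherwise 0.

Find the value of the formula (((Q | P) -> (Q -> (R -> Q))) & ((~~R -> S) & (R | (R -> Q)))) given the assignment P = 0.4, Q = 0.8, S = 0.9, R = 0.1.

(Q | P) = max(0.8, 0.4) = 0.8
(R -> Q): 0.1 ≤ 0.8, so result = 1
(Q -> (R -> Q)): 0.8 ≤ 1, so result = 1
((Q | P) -> (Q -> (R -> Q))): 0.8 ≤ 1, so result = 1
~R: Gödel ¬ of 0.1 = 0 (operand ≠ 0)
~~R: Gödel ¬ of 0 = 1 (operand is 0)
(~~R -> S): 1 > 0.9, so result = 0.9
(R -> Q): 0.1 ≤ 0.8, so result = 1
(R | (R -> Q)) = max(0.1, 1) = 1
((~~R -> S) & (R | (R -> Q))) = min(0.9, 1) = 0.9
(((Q | P) -> (Q -> (R -> Q))) & ((~~R -> S) & (R | (R -> Q)))) = min(1, 0.9) = 0.9

0.90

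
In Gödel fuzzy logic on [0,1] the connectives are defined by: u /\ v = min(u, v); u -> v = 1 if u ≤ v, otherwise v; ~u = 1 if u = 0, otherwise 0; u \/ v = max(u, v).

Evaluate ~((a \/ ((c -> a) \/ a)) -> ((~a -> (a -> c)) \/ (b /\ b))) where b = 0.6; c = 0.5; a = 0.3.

0.00

(c -> a): 0.5 > 0.3, so result = 0.3
((c -> a) \/ a) = max(0.3, 0.3) = 0.3
(a \/ ((c -> a) \/ a)) = max(0.3, 0.3) = 0.3
~a: Gödel ¬ of 0.3 = 0 (operand ≠ 0)
(a -> c): 0.3 ≤ 0.5, so result = 1
(~a -> (a -> c)): 0 ≤ 1, so result = 1
(b /\ b) = min(0.6, 0.6) = 0.6
((~a -> (a -> c)) \/ (b /\ b)) = max(1, 0.6) = 1
((a \/ ((c -> a) \/ a)) -> ((~a -> (a -> c)) \/ (b /\ b))): 0.3 ≤ 1, so result = 1
~((a \/ ((c -> a) \/ a)) -> ((~a -> (a -> c)) \/ (b /\ b))): Gödel ¬ of 1 = 0 (operand ≠ 0)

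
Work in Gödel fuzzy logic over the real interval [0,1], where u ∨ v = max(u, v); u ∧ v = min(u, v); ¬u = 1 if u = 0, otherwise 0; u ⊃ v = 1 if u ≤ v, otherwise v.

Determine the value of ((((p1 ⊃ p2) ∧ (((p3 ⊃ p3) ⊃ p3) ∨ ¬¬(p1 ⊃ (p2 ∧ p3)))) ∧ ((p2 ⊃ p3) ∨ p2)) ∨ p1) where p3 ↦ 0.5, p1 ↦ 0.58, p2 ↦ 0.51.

(p1 ⊃ p2): 0.58 > 0.51, so result = 0.51
(p3 ⊃ p3): 0.5 ≤ 0.5, so result = 1
((p3 ⊃ p3) ⊃ p3): 1 > 0.5, so result = 0.5
(p2 ∧ p3) = min(0.51, 0.5) = 0.5
(p1 ⊃ (p2 ∧ p3)): 0.58 > 0.5, so result = 0.5
¬(p1 ⊃ (p2 ∧ p3)): Gödel ¬ of 0.5 = 0 (operand ≠ 0)
¬¬(p1 ⊃ (p2 ∧ p3)): Gödel ¬ of 0 = 1 (operand is 0)
(((p3 ⊃ p3) ⊃ p3) ∨ ¬¬(p1 ⊃ (p2 ∧ p3))) = max(0.5, 1) = 1
((p1 ⊃ p2) ∧ (((p3 ⊃ p3) ⊃ p3) ∨ ¬¬(p1 ⊃ (p2 ∧ p3)))) = min(0.51, 1) = 0.51
(p2 ⊃ p3): 0.51 > 0.5, so result = 0.5
((p2 ⊃ p3) ∨ p2) = max(0.5, 0.51) = 0.51
(((p1 ⊃ p2) ∧ (((p3 ⊃ p3) ⊃ p3) ∨ ¬¬(p1 ⊃ (p2 ∧ p3)))) ∧ ((p2 ⊃ p3) ∨ p2)) = min(0.51, 0.51) = 0.51
((((p1 ⊃ p2) ∧ (((p3 ⊃ p3) ⊃ p3) ∨ ¬¬(p1 ⊃ (p2 ∧ p3)))) ∧ ((p2 ⊃ p3) ∨ p2)) ∨ p1) = max(0.51, 0.58) = 0.58

0.58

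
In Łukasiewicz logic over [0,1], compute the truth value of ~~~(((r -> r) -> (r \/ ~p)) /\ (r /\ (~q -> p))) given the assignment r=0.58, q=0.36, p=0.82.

(r -> r): min(1, 1 − 0.58 + 0.58) = 1
~p: Łukasiewicz ¬ gives 1 − 0.82 = 0.18
(r \/ ~p) = max(0.58, 0.18) = 0.58
((r -> r) -> (r \/ ~p)): min(1, 1 − 1 + 0.58) = 0.58
~q: Łukasiewicz ¬ gives 1 − 0.36 = 0.64
(~q -> p): min(1, 1 − 0.64 + 0.82) = 1
(r /\ (~q -> p)) = min(0.58, 1) = 0.58
(((r -> r) -> (r \/ ~p)) /\ (r /\ (~q -> p))) = min(0.58, 0.58) = 0.58
~(((r -> r) -> (r \/ ~p)) /\ (r /\ (~q -> p))): Łukasiewicz ¬ gives 1 − 0.58 = 0.42
~~(((r -> r) -> (r \/ ~p)) /\ (r /\ (~q -> p))): Łukasiewicz ¬ gives 1 − 0.42 = 0.58
~~~(((r -> r) -> (r \/ ~p)) /\ (r /\ (~q -> p))): Łukasiewicz ¬ gives 1 − 0.58 = 0.42

0.42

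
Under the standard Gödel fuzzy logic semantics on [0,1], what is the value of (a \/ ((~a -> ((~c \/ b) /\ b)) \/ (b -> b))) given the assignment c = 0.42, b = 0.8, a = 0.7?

1.00

~a: Gödel ¬ of 0.7 = 0 (operand ≠ 0)
~c: Gödel ¬ of 0.42 = 0 (operand ≠ 0)
(~c \/ b) = max(0, 0.8) = 0.8
((~c \/ b) /\ b) = min(0.8, 0.8) = 0.8
(~a -> ((~c \/ b) /\ b)): 0 ≤ 0.8, so result = 1
(b -> b): 0.8 ≤ 0.8, so result = 1
((~a -> ((~c \/ b) /\ b)) \/ (b -> b)) = max(1, 1) = 1
(a \/ ((~a -> ((~c \/ b) /\ b)) \/ (b -> b))) = max(0.7, 1) = 1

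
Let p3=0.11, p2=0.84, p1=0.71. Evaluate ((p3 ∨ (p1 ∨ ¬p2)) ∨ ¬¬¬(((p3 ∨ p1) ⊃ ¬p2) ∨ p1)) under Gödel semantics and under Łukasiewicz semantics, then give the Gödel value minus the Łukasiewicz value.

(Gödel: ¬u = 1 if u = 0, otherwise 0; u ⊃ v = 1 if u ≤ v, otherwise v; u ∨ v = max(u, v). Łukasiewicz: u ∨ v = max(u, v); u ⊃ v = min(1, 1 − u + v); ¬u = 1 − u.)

0.00

Gödel evaluation:
  ¬p2: Gödel ¬ of 0.84 = 0 (operand ≠ 0)
  (p1 ∨ ¬p2) = max(0.71, 0) = 0.71
  (p3 ∨ (p1 ∨ ¬p2)) = max(0.11, 0.71) = 0.71
  (p3 ∨ p1) = max(0.11, 0.71) = 0.71
  ¬p2: Gödel ¬ of 0.84 = 0 (operand ≠ 0)
  ((p3 ∨ p1) ⊃ ¬p2): 0.71 > 0, so result = 0
  (((p3 ∨ p1) ⊃ ¬p2) ∨ p1) = max(0, 0.71) = 0.71
  ¬(((p3 ∨ p1) ⊃ ¬p2) ∨ p1): Gödel ¬ of 0.71 = 0 (operand ≠ 0)
  ¬¬(((p3 ∨ p1) ⊃ ¬p2) ∨ p1): Gödel ¬ of 0 = 1 (operand is 0)
  ¬¬¬(((p3 ∨ p1) ⊃ ¬p2) ∨ p1): Gödel ¬ of 1 = 0 (operand ≠ 0)
  ((p3 ∨ (p1 ∨ ¬p2)) ∨ ¬¬¬(((p3 ∨ p1) ⊃ ¬p2) ∨ p1)) = max(0.71, 0) = 0.71
  Gödel value = 0.71
Łukasiewicz evaluation:
  ¬p2: Łukasiewicz ¬ gives 1 − 0.84 = 0.16
  (p1 ∨ ¬p2) = max(0.71, 0.16) = 0.71
  (p3 ∨ (p1 ∨ ¬p2)) = max(0.11, 0.71) = 0.71
  (p3 ∨ p1) = max(0.11, 0.71) = 0.71
  ¬p2: Łukasiewicz ¬ gives 1 − 0.84 = 0.16
  ((p3 ∨ p1) ⊃ ¬p2): min(1, 1 − 0.71 + 0.16) = 0.45
  (((p3 ∨ p1) ⊃ ¬p2) ∨ p1) = max(0.45, 0.71) = 0.71
  ¬(((p3 ∨ p1) ⊃ ¬p2) ∨ p1): Łukasiewicz ¬ gives 1 − 0.71 = 0.29
  ¬¬(((p3 ∨ p1) ⊃ ¬p2) ∨ p1): Łukasiewicz ¬ gives 1 − 0.29 = 0.71
  ¬¬¬(((p3 ∨ p1) ⊃ ¬p2) ∨ p1): Łukasiewicz ¬ gives 1 − 0.71 = 0.29
  ((p3 ∨ (p1 ∨ ¬p2)) ∨ ¬¬¬(((p3 ∨ p1) ⊃ ¬p2) ∨ p1)) = max(0.71, 0.29) = 0.71
  Łukasiewicz value = 0.71
Difference: 0.71 − 0.71 = 0.00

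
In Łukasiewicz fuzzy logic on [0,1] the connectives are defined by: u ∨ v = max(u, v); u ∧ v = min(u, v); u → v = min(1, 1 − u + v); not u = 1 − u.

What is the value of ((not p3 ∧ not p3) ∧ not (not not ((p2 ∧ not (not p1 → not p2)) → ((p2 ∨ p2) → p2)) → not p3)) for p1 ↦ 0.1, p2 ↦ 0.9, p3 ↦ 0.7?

0.30

not p3: Łukasiewicz ¬ gives 1 − 0.7 = 0.3
not p3: Łukasiewicz ¬ gives 1 − 0.7 = 0.3
(not p3 ∧ not p3) = min(0.3, 0.3) = 0.3
not p1: Łukasiewicz ¬ gives 1 − 0.1 = 0.9
not p2: Łukasiewicz ¬ gives 1 − 0.9 = 0.1
(not p1 → not p2): min(1, 1 − 0.9 + 0.1) = 0.2
not (not p1 → not p2): Łukasiewicz ¬ gives 1 − 0.2 = 0.8
(p2 ∧ not (not p1 → not p2)) = min(0.9, 0.8) = 0.8
(p2 ∨ p2) = max(0.9, 0.9) = 0.9
((p2 ∨ p2) → p2): min(1, 1 − 0.9 + 0.9) = 1
((p2 ∧ not (not p1 → not p2)) → ((p2 ∨ p2) → p2)): min(1, 1 − 0.8 + 1) = 1
not ((p2 ∧ not (not p1 → not p2)) → ((p2 ∨ p2) → p2)): Łukasiewicz ¬ gives 1 − 1 = 0
not not ((p2 ∧ not (not p1 → not p2)) → ((p2 ∨ p2) → p2)): Łukasiewicz ¬ gives 1 − 0 = 1
not p3: Łukasiewicz ¬ gives 1 − 0.7 = 0.3
(not not ((p2 ∧ not (not p1 → not p2)) → ((p2 ∨ p2) → p2)) → not p3): min(1, 1 − 1 + 0.3) = 0.3
not (not not ((p2 ∧ not (not p1 → not p2)) → ((p2 ∨ p2) → p2)) → not p3): Łukasiewicz ¬ gives 1 − 0.3 = 0.7
((not p3 ∧ not p3) ∧ not (not not ((p2 ∧ not (not p1 → not p2)) → ((p2 ∨ p2) → p2)) → not p3)) = min(0.3, 0.7) = 0.3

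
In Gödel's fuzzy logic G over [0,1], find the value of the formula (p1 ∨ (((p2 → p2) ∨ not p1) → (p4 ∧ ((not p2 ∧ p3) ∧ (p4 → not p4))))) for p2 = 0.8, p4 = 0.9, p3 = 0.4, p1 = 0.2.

(p2 → p2): 0.8 ≤ 0.8, so result = 1
not p1: Gödel ¬ of 0.2 = 0 (operand ≠ 0)
((p2 → p2) ∨ not p1) = max(1, 0) = 1
not p2: Gödel ¬ of 0.8 = 0 (operand ≠ 0)
(not p2 ∧ p3) = min(0, 0.4) = 0
not p4: Gödel ¬ of 0.9 = 0 (operand ≠ 0)
(p4 → not p4): 0.9 > 0, so result = 0
((not p2 ∧ p3) ∧ (p4 → not p4)) = min(0, 0) = 0
(p4 ∧ ((not p2 ∧ p3) ∧ (p4 → not p4))) = min(0.9, 0) = 0
(((p2 → p2) ∨ not p1) → (p4 ∧ ((not p2 ∧ p3) ∧ (p4 → not p4)))): 1 > 0, so result = 0
(p1 ∨ (((p2 → p2) ∨ not p1) → (p4 ∧ ((not p2 ∧ p3) ∧ (p4 → not p4))))) = max(0.2, 0) = 0.2

0.20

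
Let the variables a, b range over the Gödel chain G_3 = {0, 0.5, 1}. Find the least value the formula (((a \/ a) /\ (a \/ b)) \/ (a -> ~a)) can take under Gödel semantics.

The minimum is attained at a = 0.5, b = 0:
  (a \/ a) = max(0.5, 0.5) = 0.5
  (a \/ b) = max(0.5, 0) = 0.5
  ((a \/ a) /\ (a \/ b)) = min(0.5, 0.5) = 0.5
  ~a: Gödel ¬ of 0.5 = 0 (operand ≠ 0)
  (a -> ~a): 0.5 > 0, so result = 0
  (((a \/ a) /\ (a \/ b)) \/ (a -> ~a)) = max(0.5, 0) = 0.5
Checking all 9 assignments confirms none give a value below 0.50.

0.50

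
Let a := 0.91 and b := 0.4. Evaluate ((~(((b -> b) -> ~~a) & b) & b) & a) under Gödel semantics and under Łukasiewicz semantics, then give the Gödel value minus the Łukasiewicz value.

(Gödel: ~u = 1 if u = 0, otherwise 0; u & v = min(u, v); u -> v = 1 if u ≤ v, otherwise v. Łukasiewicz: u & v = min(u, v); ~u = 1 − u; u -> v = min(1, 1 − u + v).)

Gödel evaluation:
  (b -> b): 0.4 ≤ 0.4, so result = 1
  ~a: Gödel ¬ of 0.91 = 0 (operand ≠ 0)
  ~~a: Gödel ¬ of 0 = 1 (operand is 0)
  ((b -> b) -> ~~a): 1 ≤ 1, so result = 1
  (((b -> b) -> ~~a) & b) = min(1, 0.4) = 0.4
  ~(((b -> b) -> ~~a) & b): Gödel ¬ of 0.4 = 0 (operand ≠ 0)
  (~(((b -> b) -> ~~a) & b) & b) = min(0, 0.4) = 0
  ((~(((b -> b) -> ~~a) & b) & b) & a) = min(0, 0.91) = 0
  Gödel value = 0
Łukasiewicz evaluation:
  (b -> b): min(1, 1 − 0.4 + 0.4) = 1
  ~a: Łukasiewicz ¬ gives 1 − 0.91 = 0.09
  ~~a: Łukasiewicz ¬ gives 1 − 0.09 = 0.91
  ((b -> b) -> ~~a): min(1, 1 − 1 + 0.91) = 0.91
  (((b -> b) -> ~~a) & b) = min(0.91, 0.4) = 0.4
  ~(((b -> b) -> ~~a) & b): Łukasiewicz ¬ gives 1 − 0.4 = 0.6
  (~(((b -> b) -> ~~a) & b) & b) = min(0.6, 0.4) = 0.4
  ((~(((b -> b) -> ~~a) & b) & b) & a) = min(0.4, 0.91) = 0.4
  Łukasiewicz value = 0.4
Difference: 0 − 0.4 = -0.40

-0.40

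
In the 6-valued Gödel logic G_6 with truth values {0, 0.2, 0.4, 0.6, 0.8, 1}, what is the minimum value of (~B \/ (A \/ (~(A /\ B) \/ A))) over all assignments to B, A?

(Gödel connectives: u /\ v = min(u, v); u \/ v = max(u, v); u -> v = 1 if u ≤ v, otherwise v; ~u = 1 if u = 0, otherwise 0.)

The minimum is attained at B = 0.2, A = 0.2:
  ~B: Gödel ¬ of 0.2 = 0 (operand ≠ 0)
  (A /\ B) = min(0.2, 0.2) = 0.2
  ~(A /\ B): Gödel ¬ of 0.2 = 0 (operand ≠ 0)
  (~(A /\ B) \/ A) = max(0, 0.2) = 0.2
  (A \/ (~(A /\ B) \/ A)) = max(0.2, 0.2) = 0.2
  (~B \/ (A \/ (~(A /\ B) \/ A))) = max(0, 0.2) = 0.2
Checking all 36 assignments confirms none give a value below 0.20.

0.20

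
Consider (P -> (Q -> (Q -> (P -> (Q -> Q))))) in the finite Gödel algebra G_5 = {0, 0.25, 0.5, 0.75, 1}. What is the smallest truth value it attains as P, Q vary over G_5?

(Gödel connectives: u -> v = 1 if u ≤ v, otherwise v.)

1.00

Every assignment gives 1. For instance at P = 0, Q = 0:
  (Q -> Q): 0 ≤ 0, so result = 1
  (P -> (Q -> Q)): 0 ≤ 1, so result = 1
  (Q -> (P -> (Q -> Q))): 0 ≤ 1, so result = 1
  (Q -> (Q -> (P -> (Q -> Q)))): 0 ≤ 1, so result = 1
  (P -> (Q -> (Q -> (P -> (Q -> Q))))): 0 ≤ 1, so result = 1
All 25 assignments give value 1 — the formula is a G_5-tautology.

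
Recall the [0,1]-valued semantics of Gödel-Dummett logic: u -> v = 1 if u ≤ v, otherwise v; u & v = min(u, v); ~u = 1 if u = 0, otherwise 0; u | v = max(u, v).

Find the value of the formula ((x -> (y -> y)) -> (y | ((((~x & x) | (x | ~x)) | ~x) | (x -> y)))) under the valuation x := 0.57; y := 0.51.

0.57

(y -> y): 0.51 ≤ 0.51, so result = 1
(x -> (y -> y)): 0.57 ≤ 1, so result = 1
~x: Gödel ¬ of 0.57 = 0 (operand ≠ 0)
(~x & x) = min(0, 0.57) = 0
~x: Gödel ¬ of 0.57 = 0 (operand ≠ 0)
(x | ~x) = max(0.57, 0) = 0.57
((~x & x) | (x | ~x)) = max(0, 0.57) = 0.57
~x: Gödel ¬ of 0.57 = 0 (operand ≠ 0)
(((~x & x) | (x | ~x)) | ~x) = max(0.57, 0) = 0.57
(x -> y): 0.57 > 0.51, so result = 0.51
((((~x & x) | (x | ~x)) | ~x) | (x -> y)) = max(0.57, 0.51) = 0.57
(y | ((((~x & x) | (x | ~x)) | ~x) | (x -> y))) = max(0.51, 0.57) = 0.57
((x -> (y -> y)) -> (y | ((((~x & x) | (x | ~x)) | ~x) | (x -> y)))): 1 > 0.57, so result = 0.57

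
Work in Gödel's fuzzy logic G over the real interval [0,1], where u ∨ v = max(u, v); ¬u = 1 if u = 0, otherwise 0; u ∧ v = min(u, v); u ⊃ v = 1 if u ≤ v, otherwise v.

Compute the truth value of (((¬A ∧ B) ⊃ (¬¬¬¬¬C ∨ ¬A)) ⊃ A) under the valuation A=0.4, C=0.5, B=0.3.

0.40

¬A: Gödel ¬ of 0.4 = 0 (operand ≠ 0)
(¬A ∧ B) = min(0, 0.3) = 0
¬C: Gödel ¬ of 0.5 = 0 (operand ≠ 0)
¬¬C: Gödel ¬ of 0 = 1 (operand is 0)
¬¬¬C: Gödel ¬ of 1 = 0 (operand ≠ 0)
¬¬¬¬C: Gödel ¬ of 0 = 1 (operand is 0)
¬¬¬¬¬C: Gödel ¬ of 1 = 0 (operand ≠ 0)
¬A: Gödel ¬ of 0.4 = 0 (operand ≠ 0)
(¬¬¬¬¬C ∨ ¬A) = max(0, 0) = 0
((¬A ∧ B) ⊃ (¬¬¬¬¬C ∨ ¬A)): 0 ≤ 0, so result = 1
(((¬A ∧ B) ⊃ (¬¬¬¬¬C ∨ ¬A)) ⊃ A): 1 > 0.4, so result = 0.4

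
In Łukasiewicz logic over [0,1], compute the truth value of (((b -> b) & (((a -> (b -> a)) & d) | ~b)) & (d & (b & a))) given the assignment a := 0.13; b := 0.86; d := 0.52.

(b -> b): min(1, 1 − 0.86 + 0.86) = 1
(b -> a): min(1, 1 − 0.86 + 0.13) = 0.27
(a -> (b -> a)): min(1, 1 − 0.13 + 0.27) = 1
((a -> (b -> a)) & d) = min(1, 0.52) = 0.52
~b: Łukasiewicz ¬ gives 1 − 0.86 = 0.14
(((a -> (b -> a)) & d) | ~b) = max(0.52, 0.14) = 0.52
((b -> b) & (((a -> (b -> a)) & d) | ~b)) = min(1, 0.52) = 0.52
(b & a) = min(0.86, 0.13) = 0.13
(d & (b & a)) = min(0.52, 0.13) = 0.13
(((b -> b) & (((a -> (b -> a)) & d) | ~b)) & (d & (b & a))) = min(0.52, 0.13) = 0.13

0.13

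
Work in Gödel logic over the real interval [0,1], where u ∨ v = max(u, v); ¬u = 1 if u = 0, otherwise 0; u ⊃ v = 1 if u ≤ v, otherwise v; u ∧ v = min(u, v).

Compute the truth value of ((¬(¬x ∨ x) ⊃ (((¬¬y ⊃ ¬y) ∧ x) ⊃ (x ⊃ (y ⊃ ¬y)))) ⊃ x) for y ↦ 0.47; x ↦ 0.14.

¬x: Gödel ¬ of 0.14 = 0 (operand ≠ 0)
(¬x ∨ x) = max(0, 0.14) = 0.14
¬(¬x ∨ x): Gödel ¬ of 0.14 = 0 (operand ≠ 0)
¬y: Gödel ¬ of 0.47 = 0 (operand ≠ 0)
¬¬y: Gödel ¬ of 0 = 1 (operand is 0)
¬y: Gödel ¬ of 0.47 = 0 (operand ≠ 0)
(¬¬y ⊃ ¬y): 1 > 0, so result = 0
((¬¬y ⊃ ¬y) ∧ x) = min(0, 0.14) = 0
¬y: Gödel ¬ of 0.47 = 0 (operand ≠ 0)
(y ⊃ ¬y): 0.47 > 0, so result = 0
(x ⊃ (y ⊃ ¬y)): 0.14 > 0, so result = 0
(((¬¬y ⊃ ¬y) ∧ x) ⊃ (x ⊃ (y ⊃ ¬y))): 0 ≤ 0, so result = 1
(¬(¬x ∨ x) ⊃ (((¬¬y ⊃ ¬y) ∧ x) ⊃ (x ⊃ (y ⊃ ¬y)))): 0 ≤ 1, so result = 1
((¬(¬x ∨ x) ⊃ (((¬¬y ⊃ ¬y) ∧ x) ⊃ (x ⊃ (y ⊃ ¬y)))) ⊃ x): 1 > 0.14, so result = 0.14

0.14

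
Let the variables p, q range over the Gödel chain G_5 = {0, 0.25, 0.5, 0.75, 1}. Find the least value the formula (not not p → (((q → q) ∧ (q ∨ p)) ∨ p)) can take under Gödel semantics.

The minimum is attained at p = 0.25, q = 0:
  not p: Gödel ¬ of 0.25 = 0 (operand ≠ 0)
  not not p: Gödel ¬ of 0 = 1 (operand is 0)
  (q → q): 0 ≤ 0, so result = 1
  (q ∨ p) = max(0, 0.25) = 0.25
  ((q → q) ∧ (q ∨ p)) = min(1, 0.25) = 0.25
  (((q → q) ∧ (q ∨ p)) ∨ p) = max(0.25, 0.25) = 0.25
  (not not p → (((q → q) ∧ (q ∨ p)) ∨ p)): 1 > 0.25, so result = 0.25
Checking all 25 assignments confirms none give a value below 0.25.

0.25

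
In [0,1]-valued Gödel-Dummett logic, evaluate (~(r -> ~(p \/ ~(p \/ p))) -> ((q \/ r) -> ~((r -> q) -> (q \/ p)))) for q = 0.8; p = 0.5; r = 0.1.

(p \/ p) = max(0.5, 0.5) = 0.5
~(p \/ p): Gödel ¬ of 0.5 = 0 (operand ≠ 0)
(p \/ ~(p \/ p)) = max(0.5, 0) = 0.5
~(p \/ ~(p \/ p)): Gödel ¬ of 0.5 = 0 (operand ≠ 0)
(r -> ~(p \/ ~(p \/ p))): 0.1 > 0, so result = 0
~(r -> ~(p \/ ~(p \/ p))): Gödel ¬ of 0 = 1 (operand is 0)
(q \/ r) = max(0.8, 0.1) = 0.8
(r -> q): 0.1 ≤ 0.8, so result = 1
(q \/ p) = max(0.8, 0.5) = 0.8
((r -> q) -> (q \/ p)): 1 > 0.8, so result = 0.8
~((r -> q) -> (q \/ p)): Gödel ¬ of 0.8 = 0 (operand ≠ 0)
((q \/ r) -> ~((r -> q) -> (q \/ p))): 0.8 > 0, so result = 0
(~(r -> ~(p \/ ~(p \/ p))) -> ((q \/ r) -> ~((r -> q) -> (q \/ p)))): 1 > 0, so result = 0

0.00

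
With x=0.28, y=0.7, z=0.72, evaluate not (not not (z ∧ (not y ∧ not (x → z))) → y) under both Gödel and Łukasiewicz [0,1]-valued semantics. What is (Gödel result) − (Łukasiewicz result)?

Gödel evaluation:
  not y: Gödel ¬ of 0.7 = 0 (operand ≠ 0)
  (x → z): 0.28 ≤ 0.72, so result = 1
  not (x → z): Gödel ¬ of 1 = 0 (operand ≠ 0)
  (not y ∧ not (x → z)) = min(0, 0) = 0
  (z ∧ (not y ∧ not (x → z))) = min(0.72, 0) = 0
  not (z ∧ (not y ∧ not (x → z))): Gödel ¬ of 0 = 1 (operand is 0)
  not not (z ∧ (not y ∧ not (x → z))): Gödel ¬ of 1 = 0 (operand ≠ 0)
  (not not (z ∧ (not y ∧ not (x → z))) → y): 0 ≤ 0.7, so result = 1
  not (not not (z ∧ (not y ∧ not (x → z))) → y): Gödel ¬ of 1 = 0 (operand ≠ 0)
  Gödel value = 0
Łukasiewicz evaluation:
  not y: Łukasiewicz ¬ gives 1 − 0.7 = 0.3
  (x → z): min(1, 1 − 0.28 + 0.72) = 1
  not (x → z): Łukasiewicz ¬ gives 1 − 1 = 0
  (not y ∧ not (x → z)) = min(0.3, 0) = 0
  (z ∧ (not y ∧ not (x → z))) = min(0.72, 0) = 0
  not (z ∧ (not y ∧ not (x → z))): Łukasiewicz ¬ gives 1 − 0 = 1
  not not (z ∧ (not y ∧ not (x → z))): Łukasiewicz ¬ gives 1 − 1 = 0
  (not not (z ∧ (not y ∧ not (x → z))) → y): min(1, 1 − 0 + 0.7) = 1
  not (not not (z ∧ (not y ∧ not (x → z))) → y): Łukasiewicz ¬ gives 1 − 1 = 0
  Łukasiewicz value = 0
Difference: 0 − 0 = 0.00

0.00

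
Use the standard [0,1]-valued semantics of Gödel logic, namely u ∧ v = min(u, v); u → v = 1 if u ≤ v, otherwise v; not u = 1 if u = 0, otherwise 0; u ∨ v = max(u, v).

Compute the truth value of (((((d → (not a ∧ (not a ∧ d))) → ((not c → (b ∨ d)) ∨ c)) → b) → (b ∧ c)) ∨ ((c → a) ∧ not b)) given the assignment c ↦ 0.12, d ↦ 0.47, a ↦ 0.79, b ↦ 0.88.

not a: Gödel ¬ of 0.79 = 0 (operand ≠ 0)
not a: Gödel ¬ of 0.79 = 0 (operand ≠ 0)
(not a ∧ d) = min(0, 0.47) = 0
(not a ∧ (not a ∧ d)) = min(0, 0) = 0
(d → (not a ∧ (not a ∧ d))): 0.47 > 0, so result = 0
not c: Gödel ¬ of 0.12 = 0 (operand ≠ 0)
(b ∨ d) = max(0.88, 0.47) = 0.88
(not c → (b ∨ d)): 0 ≤ 0.88, so result = 1
((not c → (b ∨ d)) ∨ c) = max(1, 0.12) = 1
((d → (not a ∧ (not a ∧ d))) → ((not c → (b ∨ d)) ∨ c)): 0 ≤ 1, so result = 1
(((d → (not a ∧ (not a ∧ d))) → ((not c → (b ∨ d)) ∨ c)) → b): 1 > 0.88, so result = 0.88
(b ∧ c) = min(0.88, 0.12) = 0.12
((((d → (not a ∧ (not a ∧ d))) → ((not c → (b ∨ d)) ∨ c)) → b) → (b ∧ c)): 0.88 > 0.12, so result = 0.12
(c → a): 0.12 ≤ 0.79, so result = 1
not b: Gödel ¬ of 0.88 = 0 (operand ≠ 0)
((c → a) ∧ not b) = min(1, 0) = 0
(((((d → (not a ∧ (not a ∧ d))) → ((not c → (b ∨ d)) ∨ c)) → b) → (b ∧ c)) ∨ ((c → a) ∧ not b)) = max(0.12, 0) = 0.12

0.12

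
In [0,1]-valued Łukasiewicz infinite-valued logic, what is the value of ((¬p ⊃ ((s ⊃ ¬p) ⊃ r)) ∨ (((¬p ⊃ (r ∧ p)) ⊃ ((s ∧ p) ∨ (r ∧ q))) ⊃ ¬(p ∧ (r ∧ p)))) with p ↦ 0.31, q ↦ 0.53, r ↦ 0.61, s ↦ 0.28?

0.92

¬p: Łukasiewicz ¬ gives 1 − 0.31 = 0.69
¬p: Łukasiewicz ¬ gives 1 − 0.31 = 0.69
(s ⊃ ¬p): min(1, 1 − 0.28 + 0.69) = 1
((s ⊃ ¬p) ⊃ r): min(1, 1 − 1 + 0.61) = 0.61
(¬p ⊃ ((s ⊃ ¬p) ⊃ r)): min(1, 1 − 0.69 + 0.61) = 0.92
¬p: Łukasiewicz ¬ gives 1 − 0.31 = 0.69
(r ∧ p) = min(0.61, 0.31) = 0.31
(¬p ⊃ (r ∧ p)): min(1, 1 − 0.69 + 0.31) = 0.62
(s ∧ p) = min(0.28, 0.31) = 0.28
(r ∧ q) = min(0.61, 0.53) = 0.53
((s ∧ p) ∨ (r ∧ q)) = max(0.28, 0.53) = 0.53
((¬p ⊃ (r ∧ p)) ⊃ ((s ∧ p) ∨ (r ∧ q))): min(1, 1 − 0.62 + 0.53) = 0.91
(r ∧ p) = min(0.61, 0.31) = 0.31
(p ∧ (r ∧ p)) = min(0.31, 0.31) = 0.31
¬(p ∧ (r ∧ p)): Łukasiewicz ¬ gives 1 − 0.31 = 0.69
(((¬p ⊃ (r ∧ p)) ⊃ ((s ∧ p) ∨ (r ∧ q))) ⊃ ¬(p ∧ (r ∧ p))): min(1, 1 − 0.91 + 0.69) = 0.78
((¬p ⊃ ((s ⊃ ¬p) ⊃ r)) ∨ (((¬p ⊃ (r ∧ p)) ⊃ ((s ∧ p) ∨ (r ∧ q))) ⊃ ¬(p ∧ (r ∧ p)))) = max(0.92, 0.78) = 0.92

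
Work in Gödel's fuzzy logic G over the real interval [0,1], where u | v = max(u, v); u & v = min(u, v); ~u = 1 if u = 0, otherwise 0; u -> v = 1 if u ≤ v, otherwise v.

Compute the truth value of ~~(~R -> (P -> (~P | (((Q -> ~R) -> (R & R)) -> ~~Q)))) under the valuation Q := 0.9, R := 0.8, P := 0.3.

~R: Gödel ¬ of 0.8 = 0 (operand ≠ 0)
~P: Gödel ¬ of 0.3 = 0 (operand ≠ 0)
~R: Gödel ¬ of 0.8 = 0 (operand ≠ 0)
(Q -> ~R): 0.9 > 0, so result = 0
(R & R) = min(0.8, 0.8) = 0.8
((Q -> ~R) -> (R & R)): 0 ≤ 0.8, so result = 1
~Q: Gödel ¬ of 0.9 = 0 (operand ≠ 0)
~~Q: Gödel ¬ of 0 = 1 (operand is 0)
(((Q -> ~R) -> (R & R)) -> ~~Q): 1 ≤ 1, so result = 1
(~P | (((Q -> ~R) -> (R & R)) -> ~~Q)) = max(0, 1) = 1
(P -> (~P | (((Q -> ~R) -> (R & R)) -> ~~Q))): 0.3 ≤ 1, so result = 1
(~R -> (P -> (~P | (((Q -> ~R) -> (R & R)) -> ~~Q)))): 0 ≤ 1, so result = 1
~(~R -> (P -> (~P | (((Q -> ~R) -> (R & R)) -> ~~Q)))): Gödel ¬ of 1 = 0 (operand ≠ 0)
~~(~R -> (P -> (~P | (((Q -> ~R) -> (R & R)) -> ~~Q)))): Gödel ¬ of 0 = 1 (operand is 0)

1.00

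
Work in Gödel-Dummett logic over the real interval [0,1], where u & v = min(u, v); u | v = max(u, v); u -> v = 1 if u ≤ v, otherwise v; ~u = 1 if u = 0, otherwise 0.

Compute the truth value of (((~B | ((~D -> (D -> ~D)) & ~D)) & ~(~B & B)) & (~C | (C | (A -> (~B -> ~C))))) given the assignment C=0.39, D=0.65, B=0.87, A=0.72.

~B: Gödel ¬ of 0.87 = 0 (operand ≠ 0)
~D: Gödel ¬ of 0.65 = 0 (operand ≠ 0)
~D: Gödel ¬ of 0.65 = 0 (operand ≠ 0)
(D -> ~D): 0.65 > 0, so result = 0
(~D -> (D -> ~D)): 0 ≤ 0, so result = 1
~D: Gödel ¬ of 0.65 = 0 (operand ≠ 0)
((~D -> (D -> ~D)) & ~D) = min(1, 0) = 0
(~B | ((~D -> (D -> ~D)) & ~D)) = max(0, 0) = 0
~B: Gödel ¬ of 0.87 = 0 (operand ≠ 0)
(~B & B) = min(0, 0.87) = 0
~(~B & B): Gödel ¬ of 0 = 1 (operand is 0)
((~B | ((~D -> (D -> ~D)) & ~D)) & ~(~B & B)) = min(0, 1) = 0
~C: Gödel ¬ of 0.39 = 0 (operand ≠ 0)
~B: Gödel ¬ of 0.87 = 0 (operand ≠ 0)
~C: Gödel ¬ of 0.39 = 0 (operand ≠ 0)
(~B -> ~C): 0 ≤ 0, so result = 1
(A -> (~B -> ~C)): 0.72 ≤ 1, so result = 1
(C | (A -> (~B -> ~C))) = max(0.39, 1) = 1
(~C | (C | (A -> (~B -> ~C)))) = max(0, 1) = 1
(((~B | ((~D -> (D -> ~D)) & ~D)) & ~(~B & B)) & (~C | (C | (A -> (~B -> ~C))))) = min(0, 1) = 0

0.00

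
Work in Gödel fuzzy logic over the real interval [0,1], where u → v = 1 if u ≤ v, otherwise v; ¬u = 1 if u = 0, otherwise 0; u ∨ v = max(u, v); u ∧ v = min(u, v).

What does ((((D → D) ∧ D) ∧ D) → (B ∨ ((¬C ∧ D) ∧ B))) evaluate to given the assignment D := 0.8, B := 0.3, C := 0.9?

(D → D): 0.8 ≤ 0.8, so result = 1
((D → D) ∧ D) = min(1, 0.8) = 0.8
(((D → D) ∧ D) ∧ D) = min(0.8, 0.8) = 0.8
¬C: Gödel ¬ of 0.9 = 0 (operand ≠ 0)
(¬C ∧ D) = min(0, 0.8) = 0
((¬C ∧ D) ∧ B) = min(0, 0.3) = 0
(B ∨ ((¬C ∧ D) ∧ B)) = max(0.3, 0) = 0.3
((((D → D) ∧ D) ∧ D) → (B ∨ ((¬C ∧ D) ∧ B))): 0.8 > 0.3, so result = 0.3

0.30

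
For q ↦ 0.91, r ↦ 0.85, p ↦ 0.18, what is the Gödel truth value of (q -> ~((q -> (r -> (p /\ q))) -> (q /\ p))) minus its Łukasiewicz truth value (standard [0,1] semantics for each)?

-0.33

Gödel evaluation:
  (p /\ q) = min(0.18, 0.91) = 0.18
  (r -> (p /\ q)): 0.85 > 0.18, so result = 0.18
  (q -> (r -> (p /\ q))): 0.91 > 0.18, so result = 0.18
  (q /\ p) = min(0.91, 0.18) = 0.18
  ((q -> (r -> (p /\ q))) -> (q /\ p)): 0.18 ≤ 0.18, so result = 1
  ~((q -> (r -> (p /\ q))) -> (q /\ p)): Gödel ¬ of 1 = 0 (operand ≠ 0)
  (q -> ~((q -> (r -> (p /\ q))) -> (q /\ p))): 0.91 > 0, so result = 0
  Gödel value = 0
Łukasiewicz evaluation:
  (p /\ q) = min(0.18, 0.91) = 0.18
  (r -> (p /\ q)): min(1, 1 − 0.85 + 0.18) = 0.33
  (q -> (r -> (p /\ q))): min(1, 1 − 0.91 + 0.33) = 0.42
  (q /\ p) = min(0.91, 0.18) = 0.18
  ((q -> (r -> (p /\ q))) -> (q /\ p)): min(1, 1 − 0.42 + 0.18) = 0.76
  ~((q -> (r -> (p /\ q))) -> (q /\ p)): Łukasiewicz ¬ gives 1 − 0.76 = 0.24
  (q -> ~((q -> (r -> (p /\ q))) -> (q /\ p))): min(1, 1 − 0.91 + 0.24) = 0.33
  Łukasiewicz value = 0.33
Difference: 0 − 0.33 = -0.33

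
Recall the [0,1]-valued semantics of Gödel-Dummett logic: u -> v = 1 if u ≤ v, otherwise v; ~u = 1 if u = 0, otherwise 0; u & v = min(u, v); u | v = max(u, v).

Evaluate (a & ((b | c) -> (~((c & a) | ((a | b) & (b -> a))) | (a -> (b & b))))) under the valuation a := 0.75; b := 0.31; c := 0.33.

(b | c) = max(0.31, 0.33) = 0.33
(c & a) = min(0.33, 0.75) = 0.33
(a | b) = max(0.75, 0.31) = 0.75
(b -> a): 0.31 ≤ 0.75, so result = 1
((a | b) & (b -> a)) = min(0.75, 1) = 0.75
((c & a) | ((a | b) & (b -> a))) = max(0.33, 0.75) = 0.75
~((c & a) | ((a | b) & (b -> a))): Gödel ¬ of 0.75 = 0 (operand ≠ 0)
(b & b) = min(0.31, 0.31) = 0.31
(a -> (b & b)): 0.75 > 0.31, so result = 0.31
(~((c & a) | ((a | b) & (b -> a))) | (a -> (b & b))) = max(0, 0.31) = 0.31
((b | c) -> (~((c & a) | ((a | b) & (b -> a))) | (a -> (b & b)))): 0.33 > 0.31, so result = 0.31
(a & ((b | c) -> (~((c & a) | ((a | b) & (b -> a))) | (a -> (b & b))))) = min(0.75, 0.31) = 0.31

0.31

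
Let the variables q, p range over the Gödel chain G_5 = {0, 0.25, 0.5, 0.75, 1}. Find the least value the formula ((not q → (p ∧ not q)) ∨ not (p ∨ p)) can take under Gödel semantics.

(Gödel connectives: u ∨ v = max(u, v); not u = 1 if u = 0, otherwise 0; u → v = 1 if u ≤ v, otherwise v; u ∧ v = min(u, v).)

The minimum is attained at q = 0, p = 0.25:
  not q: Gödel ¬ of 0 = 1 (operand is 0)
  not q: Gödel ¬ of 0 = 1 (operand is 0)
  (p ∧ not q) = min(0.25, 1) = 0.25
  (not q → (p ∧ not q)): 1 > 0.25, so result = 0.25
  (p ∨ p) = max(0.25, 0.25) = 0.25
  not (p ∨ p): Gödel ¬ of 0.25 = 0 (operand ≠ 0)
  ((not q → (p ∧ not q)) ∨ not (p ∨ p)) = max(0.25, 0) = 0.25
Checking all 25 assignments confirms none give a value below 0.25.

0.25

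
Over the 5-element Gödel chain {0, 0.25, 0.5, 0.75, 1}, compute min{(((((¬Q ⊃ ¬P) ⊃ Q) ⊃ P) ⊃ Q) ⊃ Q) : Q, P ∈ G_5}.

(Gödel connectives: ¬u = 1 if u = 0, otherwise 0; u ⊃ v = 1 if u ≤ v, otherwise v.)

The minimum is attained at Q = 0.25, P = 0:
  ¬Q: Gödel ¬ of 0.25 = 0 (operand ≠ 0)
  ¬P: Gödel ¬ of 0 = 1 (operand is 0)
  (¬Q ⊃ ¬P): 0 ≤ 1, so result = 1
  ((¬Q ⊃ ¬P) ⊃ Q): 1 > 0.25, so result = 0.25
  (((¬Q ⊃ ¬P) ⊃ Q) ⊃ P): 0.25 > 0, so result = 0
  ((((¬Q ⊃ ¬P) ⊃ Q) ⊃ P) ⊃ Q): 0 ≤ 0.25, so result = 1
  (((((¬Q ⊃ ¬P) ⊃ Q) ⊃ P) ⊃ Q) ⊃ Q): 1 > 0.25, so result = 0.25
Checking all 25 assignments confirms none give a value below 0.25.

0.25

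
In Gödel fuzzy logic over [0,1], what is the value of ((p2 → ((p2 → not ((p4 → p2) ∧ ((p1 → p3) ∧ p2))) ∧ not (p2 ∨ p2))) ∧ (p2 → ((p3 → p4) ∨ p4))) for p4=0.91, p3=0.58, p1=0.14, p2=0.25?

0.00

(p4 → p2): 0.91 > 0.25, so result = 0.25
(p1 → p3): 0.14 ≤ 0.58, so result = 1
((p1 → p3) ∧ p2) = min(1, 0.25) = 0.25
((p4 → p2) ∧ ((p1 → p3) ∧ p2)) = min(0.25, 0.25) = 0.25
not ((p4 → p2) ∧ ((p1 → p3) ∧ p2)): Gödel ¬ of 0.25 = 0 (operand ≠ 0)
(p2 → not ((p4 → p2) ∧ ((p1 → p3) ∧ p2))): 0.25 > 0, so result = 0
(p2 ∨ p2) = max(0.25, 0.25) = 0.25
not (p2 ∨ p2): Gödel ¬ of 0.25 = 0 (operand ≠ 0)
((p2 → not ((p4 → p2) ∧ ((p1 → p3) ∧ p2))) ∧ not (p2 ∨ p2)) = min(0, 0) = 0
(p2 → ((p2 → not ((p4 → p2) ∧ ((p1 → p3) ∧ p2))) ∧ not (p2 ∨ p2))): 0.25 > 0, so result = 0
(p3 → p4): 0.58 ≤ 0.91, so result = 1
((p3 → p4) ∨ p4) = max(1, 0.91) = 1
(p2 → ((p3 → p4) ∨ p4)): 0.25 ≤ 1, so result = 1
((p2 → ((p2 → not ((p4 → p2) ∧ ((p1 → p3) ∧ p2))) ∧ not (p2 ∨ p2))) ∧ (p2 → ((p3 → p4) ∨ p4))) = min(0, 1) = 0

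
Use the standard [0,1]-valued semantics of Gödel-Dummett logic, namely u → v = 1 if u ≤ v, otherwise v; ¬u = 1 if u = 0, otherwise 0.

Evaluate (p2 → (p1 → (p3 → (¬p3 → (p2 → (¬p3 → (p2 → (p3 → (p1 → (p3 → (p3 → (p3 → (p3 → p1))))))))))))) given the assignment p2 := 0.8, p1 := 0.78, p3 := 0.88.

1.00

¬p3: Gödel ¬ of 0.88 = 0 (operand ≠ 0)
¬p3: Gödel ¬ of 0.88 = 0 (operand ≠ 0)
(p3 → p1): 0.88 > 0.78, so result = 0.78
(p3 → (p3 → p1)): 0.88 > 0.78, so result = 0.78
(p3 → (p3 → (p3 → p1))): 0.88 > 0.78, so result = 0.78
(p3 → (p3 → (p3 → (p3 → p1)))): 0.88 > 0.78, so result = 0.78
(p1 → (p3 → (p3 → (p3 → (p3 → p1))))): 0.78 ≤ 0.78, so result = 1
(p3 → (p1 → (p3 → (p3 → (p3 → (p3 → p1)))))): 0.88 ≤ 1, so result = 1
(p2 → (p3 → (p1 → (p3 → (p3 → (p3 → (p3 → p1))))))): 0.8 ≤ 1, so result = 1
(¬p3 → (p2 → (p3 → (p1 → (p3 → (p3 → (p3 → (p3 → p1)))))))): 0 ≤ 1, so result = 1
(p2 → (¬p3 → (p2 → (p3 → (p1 → (p3 → (p3 → (p3 → (p3 → p1))))))))): 0.8 ≤ 1, so result = 1
(¬p3 → (p2 → (¬p3 → (p2 → (p3 → (p1 → (p3 → (p3 → (p3 → (p3 → p1)))))))))): 0 ≤ 1, so result = 1
(p3 → (¬p3 → (p2 → (¬p3 → (p2 → (p3 → (p1 → (p3 → (p3 → (p3 → (p3 → p1))))))))))): 0.88 ≤ 1, so result = 1
(p1 → (p3 → (¬p3 → (p2 → (¬p3 → (p2 → (p3 → (p1 → (p3 → (p3 → (p3 → (p3 → p1)))))))))))): 0.78 ≤ 1, so result = 1
(p2 → (p1 → (p3 → (¬p3 → (p2 → (¬p3 → (p2 → (p3 → (p1 → (p3 → (p3 → (p3 → (p3 → p1))))))))))))): 0.8 ≤ 1, so result = 1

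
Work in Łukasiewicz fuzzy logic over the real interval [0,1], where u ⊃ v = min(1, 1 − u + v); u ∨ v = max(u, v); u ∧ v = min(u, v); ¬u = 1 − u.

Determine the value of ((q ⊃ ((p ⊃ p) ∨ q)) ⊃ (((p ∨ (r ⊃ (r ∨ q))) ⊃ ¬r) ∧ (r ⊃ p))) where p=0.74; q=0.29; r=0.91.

0.09

(p ⊃ p): min(1, 1 − 0.74 + 0.74) = 1
((p ⊃ p) ∨ q) = max(1, 0.29) = 1
(q ⊃ ((p ⊃ p) ∨ q)): min(1, 1 − 0.29 + 1) = 1
(r ∨ q) = max(0.91, 0.29) = 0.91
(r ⊃ (r ∨ q)): min(1, 1 − 0.91 + 0.91) = 1
(p ∨ (r ⊃ (r ∨ q))) = max(0.74, 1) = 1
¬r: Łukasiewicz ¬ gives 1 − 0.91 = 0.09
((p ∨ (r ⊃ (r ∨ q))) ⊃ ¬r): min(1, 1 − 1 + 0.09) = 0.09
(r ⊃ p): min(1, 1 − 0.91 + 0.74) = 0.83
(((p ∨ (r ⊃ (r ∨ q))) ⊃ ¬r) ∧ (r ⊃ p)) = min(0.09, 0.83) = 0.09
((q ⊃ ((p ⊃ p) ∨ q)) ⊃ (((p ∨ (r ⊃ (r ∨ q))) ⊃ ¬r) ∧ (r ⊃ p))): min(1, 1 − 1 + 0.09) = 0.09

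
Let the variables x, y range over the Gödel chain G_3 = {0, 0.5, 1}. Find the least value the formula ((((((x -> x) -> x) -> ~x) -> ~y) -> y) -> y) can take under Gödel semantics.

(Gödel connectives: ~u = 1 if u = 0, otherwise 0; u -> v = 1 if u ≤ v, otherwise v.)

0.50

The minimum is attained at x = 0, y = 0.5:
  (x -> x): 0 ≤ 0, so result = 1
  ((x -> x) -> x): 1 > 0, so result = 0
  ~x: Gödel ¬ of 0 = 1 (operand is 0)
  (((x -> x) -> x) -> ~x): 0 ≤ 1, so result = 1
  ~y: Gödel ¬ of 0.5 = 0 (operand ≠ 0)
  ((((x -> x) -> x) -> ~x) -> ~y): 1 > 0, so result = 0
  (((((x -> x) -> x) -> ~x) -> ~y) -> y): 0 ≤ 0.5, so result = 1
  ((((((x -> x) -> x) -> ~x) -> ~y) -> y) -> y): 1 > 0.5, so result = 0.5
Checking all 9 assignments confirms none give a value below 0.50.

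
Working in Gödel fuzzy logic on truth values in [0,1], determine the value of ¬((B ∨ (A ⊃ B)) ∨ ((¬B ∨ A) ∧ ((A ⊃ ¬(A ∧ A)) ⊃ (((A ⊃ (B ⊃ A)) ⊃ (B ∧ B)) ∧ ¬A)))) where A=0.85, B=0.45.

(A ⊃ B): 0.85 > 0.45, so result = 0.45
(B ∨ (A ⊃ B)) = max(0.45, 0.45) = 0.45
¬B: Gödel ¬ of 0.45 = 0 (operand ≠ 0)
(¬B ∨ A) = max(0, 0.85) = 0.85
(A ∧ A) = min(0.85, 0.85) = 0.85
¬(A ∧ A): Gödel ¬ of 0.85 = 0 (operand ≠ 0)
(A ⊃ ¬(A ∧ A)): 0.85 > 0, so result = 0
(B ⊃ A): 0.45 ≤ 0.85, so result = 1
(A ⊃ (B ⊃ A)): 0.85 ≤ 1, so result = 1
(B ∧ B) = min(0.45, 0.45) = 0.45
((A ⊃ (B ⊃ A)) ⊃ (B ∧ B)): 1 > 0.45, so result = 0.45
¬A: Gödel ¬ of 0.85 = 0 (operand ≠ 0)
(((A ⊃ (B ⊃ A)) ⊃ (B ∧ B)) ∧ ¬A) = min(0.45, 0) = 0
((A ⊃ ¬(A ∧ A)) ⊃ (((A ⊃ (B ⊃ A)) ⊃ (B ∧ B)) ∧ ¬A)): 0 ≤ 0, so result = 1
((¬B ∨ A) ∧ ((A ⊃ ¬(A ∧ A)) ⊃ (((A ⊃ (B ⊃ A)) ⊃ (B ∧ B)) ∧ ¬A))) = min(0.85, 1) = 0.85
((B ∨ (A ⊃ B)) ∨ ((¬B ∨ A) ∧ ((A ⊃ ¬(A ∧ A)) ⊃ (((A ⊃ (B ⊃ A)) ⊃ (B ∧ B)) ∧ ¬A)))) = max(0.45, 0.85) = 0.85
¬((B ∨ (A ⊃ B)) ∨ ((¬B ∨ A) ∧ ((A ⊃ ¬(A ∧ A)) ⊃ (((A ⊃ (B ⊃ A)) ⊃ (B ∧ B)) ∧ ¬A)))): Gödel ¬ of 0.85 = 0 (operand ≠ 0)

0.00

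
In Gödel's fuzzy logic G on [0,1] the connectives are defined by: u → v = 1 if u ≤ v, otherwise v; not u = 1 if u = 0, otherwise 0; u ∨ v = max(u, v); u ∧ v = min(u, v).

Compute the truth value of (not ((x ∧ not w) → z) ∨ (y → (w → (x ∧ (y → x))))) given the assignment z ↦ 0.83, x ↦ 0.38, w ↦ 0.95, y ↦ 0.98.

0.38

not w: Gödel ¬ of 0.95 = 0 (operand ≠ 0)
(x ∧ not w) = min(0.38, 0) = 0
((x ∧ not w) → z): 0 ≤ 0.83, so result = 1
not ((x ∧ not w) → z): Gödel ¬ of 1 = 0 (operand ≠ 0)
(y → x): 0.98 > 0.38, so result = 0.38
(x ∧ (y → x)) = min(0.38, 0.38) = 0.38
(w → (x ∧ (y → x))): 0.95 > 0.38, so result = 0.38
(y → (w → (x ∧ (y → x)))): 0.98 > 0.38, so result = 0.38
(not ((x ∧ not w) → z) ∨ (y → (w → (x ∧ (y → x))))) = max(0, 0.38) = 0.38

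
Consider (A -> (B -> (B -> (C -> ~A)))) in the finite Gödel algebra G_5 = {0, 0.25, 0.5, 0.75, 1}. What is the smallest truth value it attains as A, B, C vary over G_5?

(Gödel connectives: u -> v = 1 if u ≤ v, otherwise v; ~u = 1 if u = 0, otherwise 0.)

The minimum is attained at A = 0.25, B = 0.25, C = 0.25:
  ~A: Gödel ¬ of 0.25 = 0 (operand ≠ 0)
  (C -> ~A): 0.25 > 0, so result = 0
  (B -> (C -> ~A)): 0.25 > 0, so result = 0
  (B -> (B -> (C -> ~A))): 0.25 > 0, so result = 0
  (A -> (B -> (B -> (C -> ~A)))): 0.25 > 0, so result = 0
Checking all 125 assignments confirms none give a value below 0.00.

0.00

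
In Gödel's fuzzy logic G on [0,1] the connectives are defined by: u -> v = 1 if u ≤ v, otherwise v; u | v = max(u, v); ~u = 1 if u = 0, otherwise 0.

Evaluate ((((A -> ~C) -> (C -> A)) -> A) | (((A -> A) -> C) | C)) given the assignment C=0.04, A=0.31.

~C: Gödel ¬ of 0.04 = 0 (operand ≠ 0)
(A -> ~C): 0.31 > 0, so result = 0
(C -> A): 0.04 ≤ 0.31, so result = 1
((A -> ~C) -> (C -> A)): 0 ≤ 1, so result = 1
(((A -> ~C) -> (C -> A)) -> A): 1 > 0.31, so result = 0.31
(A -> A): 0.31 ≤ 0.31, so result = 1
((A -> A) -> C): 1 > 0.04, so result = 0.04
(((A -> A) -> C) | C) = max(0.04, 0.04) = 0.04
((((A -> ~C) -> (C -> A)) -> A) | (((A -> A) -> C) | C)) = max(0.31, 0.04) = 0.31

0.31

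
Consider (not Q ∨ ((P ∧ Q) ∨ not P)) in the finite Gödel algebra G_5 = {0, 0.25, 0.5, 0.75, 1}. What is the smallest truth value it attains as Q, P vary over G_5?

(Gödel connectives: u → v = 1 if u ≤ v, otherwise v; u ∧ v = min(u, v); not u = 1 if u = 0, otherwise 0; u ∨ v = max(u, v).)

0.25

The minimum is attained at Q = 0.25, P = 0.25:
  not Q: Gödel ¬ of 0.25 = 0 (operand ≠ 0)
  (P ∧ Q) = min(0.25, 0.25) = 0.25
  not P: Gödel ¬ of 0.25 = 0 (operand ≠ 0)
  ((P ∧ Q) ∨ not P) = max(0.25, 0) = 0.25
  (not Q ∨ ((P ∧ Q) ∨ not P)) = max(0, 0.25) = 0.25
Checking all 25 assignments confirms none give a value below 0.25.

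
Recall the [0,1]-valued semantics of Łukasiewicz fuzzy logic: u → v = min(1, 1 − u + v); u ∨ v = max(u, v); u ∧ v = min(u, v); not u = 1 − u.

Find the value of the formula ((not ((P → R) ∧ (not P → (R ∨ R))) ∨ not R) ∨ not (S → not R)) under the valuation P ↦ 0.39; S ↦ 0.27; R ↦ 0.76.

0.24

(P → R): min(1, 1 − 0.39 + 0.76) = 1
not P: Łukasiewicz ¬ gives 1 − 0.39 = 0.61
(R ∨ R) = max(0.76, 0.76) = 0.76
(not P → (R ∨ R)): min(1, 1 − 0.61 + 0.76) = 1
((P → R) ∧ (not P → (R ∨ R))) = min(1, 1) = 1
not ((P → R) ∧ (not P → (R ∨ R))): Łukasiewicz ¬ gives 1 − 1 = 0
not R: Łukasiewicz ¬ gives 1 − 0.76 = 0.24
(not ((P → R) ∧ (not P → (R ∨ R))) ∨ not R) = max(0, 0.24) = 0.24
not R: Łukasiewicz ¬ gives 1 − 0.76 = 0.24
(S → not R): min(1, 1 − 0.27 + 0.24) = 0.97
not (S → not R): Łukasiewicz ¬ gives 1 − 0.97 = 0.03
((not ((P → R) ∧ (not P → (R ∨ R))) ∨ not R) ∨ not (S → not R)) = max(0.24, 0.03) = 0.24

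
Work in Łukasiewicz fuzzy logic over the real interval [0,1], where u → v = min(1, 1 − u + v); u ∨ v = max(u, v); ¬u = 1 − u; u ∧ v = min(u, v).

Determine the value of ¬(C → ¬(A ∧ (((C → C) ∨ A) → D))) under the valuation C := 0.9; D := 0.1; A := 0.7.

0.00

(C → C): min(1, 1 − 0.9 + 0.9) = 1
((C → C) ∨ A) = max(1, 0.7) = 1
(((C → C) ∨ A) → D): min(1, 1 − 1 + 0.1) = 0.1
(A ∧ (((C → C) ∨ A) → D)) = min(0.7, 0.1) = 0.1
¬(A ∧ (((C → C) ∨ A) → D)): Łukasiewicz ¬ gives 1 − 0.1 = 0.9
(C → ¬(A ∧ (((C → C) ∨ A) → D))): min(1, 1 − 0.9 + 0.9) = 1
¬(C → ¬(A ∧ (((C → C) ∨ A) → D))): Łukasiewicz ¬ gives 1 − 1 = 0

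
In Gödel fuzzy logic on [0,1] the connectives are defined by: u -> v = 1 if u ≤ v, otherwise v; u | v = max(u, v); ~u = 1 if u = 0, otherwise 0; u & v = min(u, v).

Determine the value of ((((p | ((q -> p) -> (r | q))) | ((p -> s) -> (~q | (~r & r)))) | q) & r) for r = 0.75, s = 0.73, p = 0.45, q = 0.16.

(q -> p): 0.16 ≤ 0.45, so result = 1
(r | q) = max(0.75, 0.16) = 0.75
((q -> p) -> (r | q)): 1 > 0.75, so result = 0.75
(p | ((q -> p) -> (r | q))) = max(0.45, 0.75) = 0.75
(p -> s): 0.45 ≤ 0.73, so result = 1
~q: Gödel ¬ of 0.16 = 0 (operand ≠ 0)
~r: Gödel ¬ of 0.75 = 0 (operand ≠ 0)
(~r & r) = min(0, 0.75) = 0
(~q | (~r & r)) = max(0, 0) = 0
((p -> s) -> (~q | (~r & r))): 1 > 0, so result = 0
((p | ((q -> p) -> (r | q))) | ((p -> s) -> (~q | (~r & r)))) = max(0.75, 0) = 0.75
(((p | ((q -> p) -> (r | q))) | ((p -> s) -> (~q | (~r & r)))) | q) = max(0.75, 0.16) = 0.75
((((p | ((q -> p) -> (r | q))) | ((p -> s) -> (~q | (~r & r)))) | q) & r) = min(0.75, 0.75) = 0.75

0.75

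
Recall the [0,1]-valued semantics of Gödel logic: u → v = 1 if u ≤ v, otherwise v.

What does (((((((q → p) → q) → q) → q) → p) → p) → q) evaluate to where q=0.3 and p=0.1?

0.30

(q → p): 0.3 > 0.1, so result = 0.1
((q → p) → q): 0.1 ≤ 0.3, so result = 1
(((q → p) → q) → q): 1 > 0.3, so result = 0.3
((((q → p) → q) → q) → q): 0.3 ≤ 0.3, so result = 1
(((((q → p) → q) → q) → q) → p): 1 > 0.1, so result = 0.1
((((((q → p) → q) → q) → q) → p) → p): 0.1 ≤ 0.1, so result = 1
(((((((q → p) → q) → q) → q) → p) → p) → q): 1 > 0.3, so result = 0.3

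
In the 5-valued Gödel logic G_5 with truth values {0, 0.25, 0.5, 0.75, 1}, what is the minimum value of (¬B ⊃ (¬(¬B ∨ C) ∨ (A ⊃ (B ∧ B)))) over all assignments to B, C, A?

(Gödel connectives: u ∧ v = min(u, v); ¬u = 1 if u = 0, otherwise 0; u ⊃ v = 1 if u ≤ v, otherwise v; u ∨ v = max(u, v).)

0.00

The minimum is attained at B = 0, C = 0, A = 0.25:
  ¬B: Gödel ¬ of 0 = 1 (operand is 0)
  ¬B: Gödel ¬ of 0 = 1 (operand is 0)
  (¬B ∨ C) = max(1, 0) = 1
  ¬(¬B ∨ C): Gödel ¬ of 1 = 0 (operand ≠ 0)
  (B ∧ B) = min(0, 0) = 0
  (A ⊃ (B ∧ B)): 0.25 > 0, so result = 0
  (¬(¬B ∨ C) ∨ (A ⊃ (B ∧ B))) = max(0, 0) = 0
  (¬B ⊃ (¬(¬B ∨ C) ∨ (A ⊃ (B ∧ B)))): 1 > 0, so result = 0
Checking all 125 assignments confirms none give a value below 0.00.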